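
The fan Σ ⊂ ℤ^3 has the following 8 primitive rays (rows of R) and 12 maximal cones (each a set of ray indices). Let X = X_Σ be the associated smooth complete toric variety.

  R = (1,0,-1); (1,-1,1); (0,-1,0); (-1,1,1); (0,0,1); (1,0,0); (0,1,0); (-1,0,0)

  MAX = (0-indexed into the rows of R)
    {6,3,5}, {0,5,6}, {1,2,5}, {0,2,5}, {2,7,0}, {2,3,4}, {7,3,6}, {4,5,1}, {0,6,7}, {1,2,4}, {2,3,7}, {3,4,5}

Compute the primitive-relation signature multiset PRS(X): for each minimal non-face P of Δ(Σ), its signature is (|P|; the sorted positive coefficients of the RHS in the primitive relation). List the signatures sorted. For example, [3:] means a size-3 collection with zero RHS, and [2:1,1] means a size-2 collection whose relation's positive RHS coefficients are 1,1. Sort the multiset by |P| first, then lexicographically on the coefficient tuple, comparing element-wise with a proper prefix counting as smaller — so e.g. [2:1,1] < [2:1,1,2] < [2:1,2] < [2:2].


Σ has 12 primitive collections:

  • {2,6}:  v_{2} + v_{6} = 0  ⟹  sig = [2:]
  • {5,7}:  v_{5} + v_{7} = 0  ⟹  sig = [2:]
  • {0,3}:  v_{0} + v_{3} = v_{6}  ⟹  sig = [2:1]
  • {0,4}:  v_{0} + v_{4} = v_{5}  ⟹  sig = [2:1]
  • {1,6}:  v_{1} + v_{6} = v_{4} + v_{5}  ⟹  sig = [2:1,1]
  • {1,7}:  v_{1} + v_{7} = v_{2} + v_{4}  ⟹  sig = [2:1,1]
  • {4,6}:  v_{4} + v_{6} = v_{3} + v_{5}  ⟹  sig = [2:1,1]
  • {4,7}:  v_{4} + v_{7} = v_{2} + v_{3}  ⟹  sig = [2:1,1]
  • {0,1}:  v_{0} + v_{1} = v_{2} + 2·v_{5}  ⟹  sig = [2:1,2]
  • {1,3}:  v_{1} + v_{3} = 2·v_{4}  ⟹  sig = [2:2]
  • {2,3,5}:  v_{2} + v_{3} + v_{5} = v_{4}  ⟹  sig = [3:1]
  • {2,4,5}:  v_{2} + v_{4} + v_{5} = v_{1}  ⟹  sig = [3:1]

Hence PRS(X_Σ) =
{ [2:] ×2,  [2:1] ×2,  [2:1,1] ×4,  [2:1,2],  [2:2],  [3:1] ×2 }


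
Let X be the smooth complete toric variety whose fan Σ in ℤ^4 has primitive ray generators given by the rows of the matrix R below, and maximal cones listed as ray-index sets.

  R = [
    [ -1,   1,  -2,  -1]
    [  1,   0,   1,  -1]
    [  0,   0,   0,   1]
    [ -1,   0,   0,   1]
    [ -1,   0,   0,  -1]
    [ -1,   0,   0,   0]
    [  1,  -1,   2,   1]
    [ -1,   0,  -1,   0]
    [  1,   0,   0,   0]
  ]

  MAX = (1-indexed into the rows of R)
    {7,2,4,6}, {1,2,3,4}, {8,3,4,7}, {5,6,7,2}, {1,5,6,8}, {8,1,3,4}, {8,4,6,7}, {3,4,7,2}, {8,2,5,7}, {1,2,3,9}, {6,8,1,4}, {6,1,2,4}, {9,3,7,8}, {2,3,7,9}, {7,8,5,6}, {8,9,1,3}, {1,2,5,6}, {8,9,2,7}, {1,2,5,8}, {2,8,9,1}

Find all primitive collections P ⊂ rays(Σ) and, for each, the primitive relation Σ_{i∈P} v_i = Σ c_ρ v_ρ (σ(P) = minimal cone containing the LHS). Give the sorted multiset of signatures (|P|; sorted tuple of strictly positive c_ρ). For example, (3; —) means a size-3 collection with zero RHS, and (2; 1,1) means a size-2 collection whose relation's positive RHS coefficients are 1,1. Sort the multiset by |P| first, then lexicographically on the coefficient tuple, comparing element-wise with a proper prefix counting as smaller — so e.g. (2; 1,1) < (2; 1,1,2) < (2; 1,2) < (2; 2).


10 minimal non-faces of Δ(Σ) (on 9 rays):

  • {1,7}:  v_{1} + v_{7} = 0  so sig = (2; —)
  • {6,9}:  v_{6} + v_{9} = 0  so sig = (2; —)
  • {3,5}:  v_{3} + v_{5} = v_{6}  so sig = (2; 1)
  • {3,6}:  v_{3} + v_{6} = v_{4}  so sig = (2; 1)
  • {4,9}:  v_{4} + v_{9} = v_{3}  so sig = (2; 1)
  • {5,9}:  v_{5} + v_{9} = v_{2} + v_{8}  so sig = (2; 1,1)
  • {4,5}:  v_{4} + v_{5} = 2·v_{6}  so sig = (2; 2)
  • {2,3,8}:  v_{2} + v_{3} + v_{8} = 0  so sig = (3; —)
  • {2,4,8}:  v_{2} + v_{4} + v_{8} = v_{6}  so sig = (3; 1)
  • {2,6,8}:  v_{2} + v_{6} + v_{8} = v_{5}  so sig = (3; 1)

so the primitive-relation signature multiset is
{ (2; —) ×2,  (2; 1) ×3,  (2; 1,1),  (2; 2),  (3; —),  (3; 1) ×2 }


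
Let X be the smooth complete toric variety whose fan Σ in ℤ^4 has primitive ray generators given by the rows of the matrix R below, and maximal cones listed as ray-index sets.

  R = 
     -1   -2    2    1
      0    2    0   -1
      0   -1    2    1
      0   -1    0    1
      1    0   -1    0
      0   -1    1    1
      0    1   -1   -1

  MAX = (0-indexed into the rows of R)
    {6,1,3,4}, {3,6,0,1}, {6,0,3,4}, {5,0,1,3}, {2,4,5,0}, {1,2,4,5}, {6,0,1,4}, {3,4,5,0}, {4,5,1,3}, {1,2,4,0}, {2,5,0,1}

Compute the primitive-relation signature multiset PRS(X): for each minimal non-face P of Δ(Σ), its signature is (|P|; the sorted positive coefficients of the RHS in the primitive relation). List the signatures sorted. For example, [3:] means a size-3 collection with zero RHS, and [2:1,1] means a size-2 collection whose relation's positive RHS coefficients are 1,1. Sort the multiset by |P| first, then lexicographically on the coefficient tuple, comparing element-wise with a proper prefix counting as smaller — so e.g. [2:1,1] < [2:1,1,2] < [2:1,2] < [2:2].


|primitive collections| = 5. Relations:

  {5,6}:  v_{5} + v_{6} = 0  ⟹  sig = [2:]
  {2,6}:  v_{2} + v_{6} = v_{0} + v_{1} + v_{4}  ⟹  sig = [2:1,1,1]
  {2,3}:  v_{2} + v_{3} = 2·v_{5}  ⟹  sig = [2:2]
  {0,1,3,4}:  v_{0} + v_{1} + v_{3} + v_{4} = v_{5}  ⟹  sig = [4:1]
  {0,1,4,5}:  v_{0} + v_{1} + v_{4} + v_{5} = v_{2}  ⟹  sig = [4:1]

so the primitive-relation signature multiset is
{ [2:],  [2:1,1,1],  [2:2],  [4:1] ×2 }


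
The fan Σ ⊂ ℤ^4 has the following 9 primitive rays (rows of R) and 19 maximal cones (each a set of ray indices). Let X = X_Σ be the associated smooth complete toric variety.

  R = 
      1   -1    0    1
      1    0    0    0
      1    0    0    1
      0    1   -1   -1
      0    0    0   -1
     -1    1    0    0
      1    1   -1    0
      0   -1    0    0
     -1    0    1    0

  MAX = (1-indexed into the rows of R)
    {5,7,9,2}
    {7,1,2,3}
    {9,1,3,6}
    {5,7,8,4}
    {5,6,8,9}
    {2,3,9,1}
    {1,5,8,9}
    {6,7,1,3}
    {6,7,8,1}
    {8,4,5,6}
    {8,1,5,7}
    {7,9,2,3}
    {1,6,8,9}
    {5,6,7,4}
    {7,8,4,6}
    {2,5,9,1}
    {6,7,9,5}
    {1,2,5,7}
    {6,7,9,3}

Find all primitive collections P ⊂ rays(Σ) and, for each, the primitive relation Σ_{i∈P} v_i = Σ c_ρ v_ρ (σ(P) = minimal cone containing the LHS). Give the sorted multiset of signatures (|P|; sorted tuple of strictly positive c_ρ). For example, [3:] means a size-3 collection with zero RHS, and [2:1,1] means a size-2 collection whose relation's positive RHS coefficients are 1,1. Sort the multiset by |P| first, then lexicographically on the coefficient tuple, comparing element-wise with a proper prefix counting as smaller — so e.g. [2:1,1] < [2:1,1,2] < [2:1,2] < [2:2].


Δ(Σ) — 9 vertices, 12 min non-faces:

  P={3,4}:  v_{3} + v_{4} = v_{7} — sig = [2:1]
  P={3,5}:  v_{3} + v_{5} = v_{2} — sig = [2:1]
  P={3,8}:  v_{3} + v_{8} = v_{1} — sig = [2:1]
  P={1,4}:  v_{1} + v_{4} = v_{7} + v_{8} — sig = [2:1,1]
  P={2,4}:  v_{2} + v_{4} = v_{5} + v_{7} — sig = [2:1,1]
  P={2,6}:  v_{2} + v_{6} = v_{7} + v_{9} — sig = [2:1,1]
  P={2,8}:  v_{2} + v_{8} = v_{1} + v_{5} — sig = [2:1,1]
  P={4,9}:  v_{4} + v_{9} = v_{5} + v_{6} — sig = [2:1,1]
  P={1,5,6}:  v_{1} + v_{5} + v_{6} = 0 — sig = [3:]
  P={7,8,9}:  v_{7} + v_{8} + v_{9} = 0 — sig = [3:]
  P={1,7,9}:  v_{1} + v_{7} + v_{9} = v_{3} — sig = [3:1]
  P={5,6,7,8}:  v_{5} + v_{6} + v_{7} + v_{8} = v_{4} — sig = [4:1]

so the primitive-relation signature multiset is
{ [2:1] ×3,  [2:1,1] ×5,  [3:] ×2,  [3:1],  [4:1] }


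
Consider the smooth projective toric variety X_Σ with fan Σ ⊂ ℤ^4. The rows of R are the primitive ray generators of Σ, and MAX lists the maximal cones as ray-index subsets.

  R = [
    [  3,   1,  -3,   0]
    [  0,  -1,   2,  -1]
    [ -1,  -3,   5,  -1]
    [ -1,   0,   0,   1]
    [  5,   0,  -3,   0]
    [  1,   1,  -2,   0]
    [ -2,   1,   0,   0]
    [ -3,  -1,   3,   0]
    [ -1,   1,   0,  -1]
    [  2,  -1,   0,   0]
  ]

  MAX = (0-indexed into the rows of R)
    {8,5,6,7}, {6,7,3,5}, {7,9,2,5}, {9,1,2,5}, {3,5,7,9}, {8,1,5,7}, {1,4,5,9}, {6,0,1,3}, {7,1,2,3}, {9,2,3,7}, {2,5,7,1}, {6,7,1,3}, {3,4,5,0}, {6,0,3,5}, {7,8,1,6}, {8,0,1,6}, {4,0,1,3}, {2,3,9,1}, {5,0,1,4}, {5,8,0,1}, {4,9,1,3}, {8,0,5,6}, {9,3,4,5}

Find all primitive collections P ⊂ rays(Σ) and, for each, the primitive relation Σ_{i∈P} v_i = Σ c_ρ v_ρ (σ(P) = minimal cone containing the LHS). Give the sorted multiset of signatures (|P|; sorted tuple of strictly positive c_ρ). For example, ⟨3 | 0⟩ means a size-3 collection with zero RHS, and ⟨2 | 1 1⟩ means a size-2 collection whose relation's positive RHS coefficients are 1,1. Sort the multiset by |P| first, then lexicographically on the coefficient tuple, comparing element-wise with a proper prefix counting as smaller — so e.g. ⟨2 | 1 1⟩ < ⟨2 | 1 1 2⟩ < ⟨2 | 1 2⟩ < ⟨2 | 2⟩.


Δ(Σ) — 10 vertices, 16 min non-faces:

  • {0,7}:  v_{0} + v_{7} = 0  ⟹  sig = ⟨2 | 0⟩
  • {6,9}:  v_{6} + v_{9} = 0  ⟹  sig = ⟨2 | 0⟩
  • {0,9}:  v_{0} + v_{9} = v_{4}  ⟹  sig = ⟨2 | 1⟩
  • {3,8}:  v_{3} + v_{8} = v_{6}  ⟹  sig = ⟨2 | 1⟩
  • {4,6}:  v_{4} + v_{6} = v_{0}  ⟹  sig = ⟨2 | 1⟩
  • {4,7}:  v_{4} + v_{7} = v_{9}  ⟹  sig = ⟨2 | 1⟩
  • {0,2}:  v_{0} + v_{2} = v_{1} + v_{9}  ⟹  sig = ⟨2 | 1 1⟩
  • {2,6}:  v_{2} + v_{6} = v_{1} + v_{7}  ⟹  sig = ⟨2 | 1 1⟩
  • {8,9}:  v_{8} + v_{9} = v_{1} + v_{5}  ⟹  sig = ⟨2 | 1 1⟩
  • {4,8}:  v_{4} + v_{8} = v_{0} + v_{1} + v_{5}  ⟹  sig = ⟨2 | 1 1 1⟩
  • {2,8}:  v_{2} + v_{8} = 2·v_{1} + v_{5} + v_{7}  ⟹  sig = ⟨2 | 1 1 2⟩
  • {2,4}:  v_{2} + v_{4} = v_{1} + 2·v_{9}  ⟹  sig = ⟨2 | 1 2⟩
  • {1,3,5}:  v_{1} + v_{3} + v_{5} = 0  ⟹  sig = ⟨3 | 0⟩
  • {1,5,6}:  v_{1} + v_{5} + v_{6} = v_{8}  ⟹  sig = ⟨3 | 1⟩
  • {1,7,9}:  v_{1} + v_{7} + v_{9} = v_{2}  ⟹  sig = ⟨3 | 1⟩
  • {2,3,5}:  v_{2} + v_{3} + v_{5} = v_{7} + v_{9}  ⟹  sig = ⟨3 | 1 1⟩

Hence PRS(X_Σ) =
    |P|=2: 12 collections, coeffs (), (), (1), (1), (1), (1), (1,1), (1,1), (1,1), (1,1,1), (1,1,2), (1,2)
    |P|=3: 4 collections, coeffs (), (1), (1), (1,1)


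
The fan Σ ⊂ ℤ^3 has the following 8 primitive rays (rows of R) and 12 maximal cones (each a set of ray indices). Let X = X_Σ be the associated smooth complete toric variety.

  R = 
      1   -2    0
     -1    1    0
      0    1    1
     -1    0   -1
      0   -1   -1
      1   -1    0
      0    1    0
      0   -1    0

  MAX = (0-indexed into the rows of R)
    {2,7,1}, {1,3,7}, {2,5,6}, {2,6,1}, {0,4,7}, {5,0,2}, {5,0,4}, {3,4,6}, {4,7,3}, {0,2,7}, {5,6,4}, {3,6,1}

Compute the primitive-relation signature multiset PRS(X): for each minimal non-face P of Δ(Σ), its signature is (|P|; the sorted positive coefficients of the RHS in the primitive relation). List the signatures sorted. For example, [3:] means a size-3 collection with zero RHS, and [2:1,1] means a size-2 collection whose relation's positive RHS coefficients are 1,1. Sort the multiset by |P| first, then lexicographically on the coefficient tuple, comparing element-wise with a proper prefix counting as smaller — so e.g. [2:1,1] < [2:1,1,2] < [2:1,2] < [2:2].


The 10 primitive collections of Σ (r=8, n=3):

  P={1,5}:  v_{1} + v_{5} = 0  →  sig = [2:]
  P={2,4}:  v_{2} + v_{4} = 0  →  sig = [2:]
  P={6,7}:  v_{6} + v_{7} = 0  →  sig = [2:]
  P={0,1}:  v_{0} + v_{1} = v_{7}  →  sig = [2:1]
  P={0,6}:  v_{0} + v_{6} = v_{5}  →  sig = [2:1]
  P={1,4}:  v_{1} + v_{4} = v_{3}  →  sig = [2:1]
  P={2,3}:  v_{2} + v_{3} = v_{1}  →  sig = [2:1]
  P={3,5}:  v_{3} + v_{5} = v_{4}  →  sig = [2:1]
  P={5,7}:  v_{5} + v_{7} = v_{0}  →  sig = [2:1]
  P={0,3}:  v_{0} + v_{3} = v_{4} + v_{7}  →  sig = [2:1,1]

Sorted signature multiset PRS(X):
    |P|=2: 10 collections, coeffs (), (), (), (1), (1), (1), (1), (1), (1), (1,1)


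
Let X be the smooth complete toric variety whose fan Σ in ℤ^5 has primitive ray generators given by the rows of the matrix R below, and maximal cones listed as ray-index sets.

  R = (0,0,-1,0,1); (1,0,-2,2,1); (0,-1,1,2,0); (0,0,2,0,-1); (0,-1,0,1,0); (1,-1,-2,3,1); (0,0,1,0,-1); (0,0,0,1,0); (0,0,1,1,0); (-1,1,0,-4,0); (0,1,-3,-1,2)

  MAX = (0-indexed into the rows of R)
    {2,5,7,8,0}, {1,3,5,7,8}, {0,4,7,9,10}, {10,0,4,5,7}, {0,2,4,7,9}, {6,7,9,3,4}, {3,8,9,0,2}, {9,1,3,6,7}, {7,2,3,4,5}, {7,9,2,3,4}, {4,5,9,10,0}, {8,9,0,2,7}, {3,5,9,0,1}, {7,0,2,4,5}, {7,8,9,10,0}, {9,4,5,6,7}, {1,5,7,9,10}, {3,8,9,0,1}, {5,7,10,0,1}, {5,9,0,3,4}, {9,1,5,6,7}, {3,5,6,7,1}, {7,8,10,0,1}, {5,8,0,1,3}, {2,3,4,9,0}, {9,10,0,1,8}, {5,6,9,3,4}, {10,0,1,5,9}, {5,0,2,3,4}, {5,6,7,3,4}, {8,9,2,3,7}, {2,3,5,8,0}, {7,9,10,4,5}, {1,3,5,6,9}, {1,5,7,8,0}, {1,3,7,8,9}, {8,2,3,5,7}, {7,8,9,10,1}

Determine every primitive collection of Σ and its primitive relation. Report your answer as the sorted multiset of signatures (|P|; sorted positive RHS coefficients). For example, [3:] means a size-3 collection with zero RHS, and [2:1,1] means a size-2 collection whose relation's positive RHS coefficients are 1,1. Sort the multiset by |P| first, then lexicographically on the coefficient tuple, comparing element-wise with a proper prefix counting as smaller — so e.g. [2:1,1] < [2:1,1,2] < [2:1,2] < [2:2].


16 collections generate NE(X_Σ); each relation:

  {0,6}:  v_{0} + v_{6} = 0 — sig = [2:]
  {1,4}:  v_{1} + v_{4} = v_{5} — sig = [2:1]
  {4,8}:  v_{4} + v_{8} = v_{2} — sig = [2:1]
  {1,2}:  v_{1} + v_{2} = v_{5} + v_{8} — sig = [2:1,1]
  {6,8}:  v_{6} + v_{8} = v_{3} + v_{7} — sig = [2:1,1]
  {2,6}:  v_{2} + v_{6} = v_{3} + v_{4} + v_{7} — sig = [2:1,1,1]
  {3,10}:  v_{3} + v_{10} = v_{1} + v_{8} + v_{9} — sig = [2:1,1,1]
  {6,10}:  v_{6} + v_{10} = v_{1} + v_{7} + v_{9} — sig = [2:1,1,1]
  {2,10}:  v_{2} + v_{10} = 2·v_{0} + v_{7} — sig = [2:1,2]
  {0,3,7}:  v_{0} + v_{3} + v_{7} = v_{8} — sig = [3:1]
  {5,8,9}:  v_{5} + v_{8} + v_{9} = v_{0} — sig = [3:1]
  {2,5,9}:  v_{2} + v_{5} + v_{9} = v_{0} + v_{4} — sig = [3:1,1]
  {5,8,10}:  v_{5} + v_{8} + v_{10} = 2·v_{0} + v_{1} + v_{7} — sig = [3:1,1,2]
  {3,5,7,9}:  v_{3} + v_{5} + v_{7} + v_{9} = 0 — sig = [4:]
  {0,1,7,9}:  v_{0} + v_{1} + v_{7} + v_{9} = v_{10} — sig = [4:1]
  {0,5,7,9}:  v_{0} + v_{5} + v_{7} + v_{9} = v_{4} + v_{10} — sig = [4:1,1]

Signatures (|P|; sorted positive RHS coefficients), sorted:
[[2:], [2:1], [2:1], [2:1,1], [2:1,1], [2:1,1,1], [2:1,1,1], [2:1,1,1], [2:1,2], [3:1], [3:1], [3:1,1], [3:1,1,2], [4:], [4:1], [4:1,1]]


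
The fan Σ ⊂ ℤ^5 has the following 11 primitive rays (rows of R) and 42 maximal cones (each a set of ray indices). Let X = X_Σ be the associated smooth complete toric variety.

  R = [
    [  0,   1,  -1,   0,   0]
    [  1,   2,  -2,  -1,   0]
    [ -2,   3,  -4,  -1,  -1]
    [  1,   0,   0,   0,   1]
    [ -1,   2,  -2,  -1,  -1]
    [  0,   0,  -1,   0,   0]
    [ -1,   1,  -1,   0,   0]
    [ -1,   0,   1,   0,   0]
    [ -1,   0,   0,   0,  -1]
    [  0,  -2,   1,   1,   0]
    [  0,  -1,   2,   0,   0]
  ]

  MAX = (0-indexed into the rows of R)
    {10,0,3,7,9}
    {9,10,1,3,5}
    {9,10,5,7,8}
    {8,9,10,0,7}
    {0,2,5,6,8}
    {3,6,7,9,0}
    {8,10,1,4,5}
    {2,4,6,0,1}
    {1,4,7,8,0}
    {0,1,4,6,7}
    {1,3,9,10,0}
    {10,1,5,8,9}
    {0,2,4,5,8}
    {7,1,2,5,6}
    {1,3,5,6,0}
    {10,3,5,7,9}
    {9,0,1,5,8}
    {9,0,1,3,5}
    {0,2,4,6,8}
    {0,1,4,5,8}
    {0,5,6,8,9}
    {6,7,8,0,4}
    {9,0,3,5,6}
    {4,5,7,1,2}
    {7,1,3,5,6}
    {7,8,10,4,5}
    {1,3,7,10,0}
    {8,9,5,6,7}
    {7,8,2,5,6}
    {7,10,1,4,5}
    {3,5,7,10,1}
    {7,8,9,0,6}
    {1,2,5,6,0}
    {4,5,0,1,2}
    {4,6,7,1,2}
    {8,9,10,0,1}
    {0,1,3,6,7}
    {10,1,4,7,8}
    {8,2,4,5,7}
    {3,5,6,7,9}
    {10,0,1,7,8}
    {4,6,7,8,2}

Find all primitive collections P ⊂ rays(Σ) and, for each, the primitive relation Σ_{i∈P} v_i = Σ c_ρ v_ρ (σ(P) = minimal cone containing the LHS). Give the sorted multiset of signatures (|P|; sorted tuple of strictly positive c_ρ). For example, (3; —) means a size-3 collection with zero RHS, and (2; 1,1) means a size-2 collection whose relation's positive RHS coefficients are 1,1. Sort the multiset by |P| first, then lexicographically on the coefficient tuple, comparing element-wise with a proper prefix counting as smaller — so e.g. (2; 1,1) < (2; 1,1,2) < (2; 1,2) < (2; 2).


Δ(Σ) — 11 vertices, 17 min non-faces:

  • {3,8}:  v_{3} + v_{8} = 0  ⟹  sig = (2; —)
  • {6,10}:  v_{6} + v_{10} = v_{7}  ⟹  sig = (2; 1)
  • {4,9}:  v_{4} + v_{9} = v_{5} + v_{8}  ⟹  sig = (2; 1,1)
  • {2,10}:  v_{2} + v_{10} = v_{4} + v_{5} + v_{7}  ⟹  sig = (2; 1,1,1)
  • {3,4}:  v_{3} + v_{4} = v_{1} + v_{5} + v_{7}  ⟹  sig = (2; 1,1,1)
  • {2,3}:  v_{2} + v_{3} = v_{1} + 2·v_{5} + v_{6} + v_{7}  ⟹  sig = (2; 1,1,1,2)
  • {2,9}:  v_{2} + v_{9} = 2·v_{5} + v_{6} + v_{8}  ⟹  sig = (2; 1,1,2)
  • {0,5,10}:  v_{0} + v_{5} + v_{10} = 0  ⟹  sig = (3; —)
  • {1,7,9}:  v_{1} + v_{7} + v_{9} = 0  ⟹  sig = (3; —)
  • {0,5,7}:  v_{0} + v_{5} + v_{7} = v_{6}  ⟹  sig = (3; 1)
  • {4,5,6}:  v_{4} + v_{5} + v_{6} = v_{2}  ⟹  sig = (3; 1)
  • {1,6,8}:  v_{1} + v_{6} + v_{8} = v_{0} + v_{4}  ⟹  sig = (3; 1,1)
  • {1,6,9}:  v_{1} + v_{6} + v_{9} = v_{0} + v_{5}  ⟹  sig = (3; 1,1)
  • {0,4,10}:  v_{0} + v_{4} + v_{10} = v_{1} + v_{7} + v_{8}  ⟹  sig = (3; 1,1,1)
  • {1,2,8}:  v_{1} + v_{2} + v_{8} = v_{0} + 2·v_{4} + v_{5}  ⟹  sig = (3; 1,1,2)
  • {0,2,7}:  v_{0} + v_{2} + v_{7} = v_{4} + 2·v_{6}  ⟹  sig = (3; 1,2)
  • {1,5,7,8}:  v_{1} + v_{5} + v_{7} + v_{8} = v_{4}  ⟹  sig = (4; 1)

Hence PRS(X_Σ) =
{ (2; —),  (2; 1),  (2; 1,1),  (2; 1,1,1) ×2,  (2; 1,1,1,2),  (2; 1,1,2),  (3; —) ×2,  (3; 1) ×2,  (3; 1,1) ×2,  (3; 1,1,1),  (3; 1,1,2),  (3; 1,2),  (4; 1) }


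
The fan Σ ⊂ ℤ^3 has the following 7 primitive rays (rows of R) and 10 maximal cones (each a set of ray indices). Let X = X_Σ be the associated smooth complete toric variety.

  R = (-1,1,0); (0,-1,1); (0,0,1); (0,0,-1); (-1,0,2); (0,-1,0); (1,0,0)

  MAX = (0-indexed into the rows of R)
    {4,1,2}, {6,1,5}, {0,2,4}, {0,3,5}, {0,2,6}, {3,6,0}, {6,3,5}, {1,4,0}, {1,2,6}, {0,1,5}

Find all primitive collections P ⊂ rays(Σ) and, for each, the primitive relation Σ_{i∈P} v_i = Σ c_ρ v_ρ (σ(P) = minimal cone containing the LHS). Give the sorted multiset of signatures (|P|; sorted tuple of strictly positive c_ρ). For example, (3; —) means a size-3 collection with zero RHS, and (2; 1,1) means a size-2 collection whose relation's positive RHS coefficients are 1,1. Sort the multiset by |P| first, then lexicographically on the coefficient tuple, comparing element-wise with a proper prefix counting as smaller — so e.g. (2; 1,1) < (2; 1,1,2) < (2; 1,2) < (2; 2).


9 collections generate NE(X_Σ); each relation:

  • {2,3}:  v_{2} + v_{3} = 0  →  sig = (2; —)
  • {1,3}:  v_{1} + v_{3} = v_{5}  →  sig = (2; 1)
  • {2,5}:  v_{2} + v_{5} = v_{1}  →  sig = (2; 1)
  • {3,4}:  v_{3} + v_{4} = v_{0} + v_{1}  →  sig = (2; 1,1)
  • {4,5}:  v_{4} + v_{5} = v_{0} + 2·v_{1}  →  sig = (2; 1,2)
  • {4,6}:  v_{4} + v_{6} = 2·v_{2}  →  sig = (2; 2)
  • {0,5,6}:  v_{0} + v_{5} + v_{6} = 0  →  sig = (3; —)
  • {0,1,2}:  v_{0} + v_{1} + v_{2} = v_{4}  →  sig = (3; 1)
  • {0,1,6}:  v_{0} + v_{1} + v_{6} = v_{2}  →  sig = (3; 1)

Sorted signature multiset PRS(X):
    |P|=2: 6 collections, coeffs (), (1), (1), (1,1), (1,2), (2)
    |P|=3: 3 collections, coeffs (), (1), (1)


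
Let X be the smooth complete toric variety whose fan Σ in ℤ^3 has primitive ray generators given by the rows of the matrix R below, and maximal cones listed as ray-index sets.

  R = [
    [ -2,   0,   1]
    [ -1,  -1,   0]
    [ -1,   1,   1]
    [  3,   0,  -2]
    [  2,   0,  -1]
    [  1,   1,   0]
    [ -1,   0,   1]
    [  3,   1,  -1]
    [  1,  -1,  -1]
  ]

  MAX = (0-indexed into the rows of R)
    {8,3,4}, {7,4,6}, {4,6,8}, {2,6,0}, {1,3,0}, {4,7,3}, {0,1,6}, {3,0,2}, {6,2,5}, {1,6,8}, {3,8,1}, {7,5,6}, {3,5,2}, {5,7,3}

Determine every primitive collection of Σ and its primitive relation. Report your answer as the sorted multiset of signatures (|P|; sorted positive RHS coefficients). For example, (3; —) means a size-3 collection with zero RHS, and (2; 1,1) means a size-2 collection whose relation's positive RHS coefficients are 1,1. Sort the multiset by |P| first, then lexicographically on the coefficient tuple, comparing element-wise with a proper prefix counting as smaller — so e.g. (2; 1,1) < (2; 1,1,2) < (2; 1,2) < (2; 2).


|primitive collections| = 15. Relations:

  {0,4}:  v_{0} + v_{4} = 0  →  sig = (2; —)
  {1,5}:  v_{1} + v_{5} = 0  →  sig = (2; —)
  {2,8}:  v_{2} + v_{8} = 0  →  sig = (2; —)
  {0,5}:  v_{0} + v_{5} = v_{2}  →  sig = (2; 1)
  {0,7}:  v_{0} + v_{7} = v_{5}  →  sig = (2; 1)
  {0,8}:  v_{0} + v_{8} = v_{1}  →  sig = (2; 1)
  {1,2}:  v_{1} + v_{2} = v_{0}  →  sig = (2; 1)
  {1,4}:  v_{1} + v_{4} = v_{8}  →  sig = (2; 1)
  {1,7}:  v_{1} + v_{7} = v_{4}  →  sig = (2; 1)
  {2,4}:  v_{2} + v_{4} = v_{5}  →  sig = (2; 1)
  {3,6}:  v_{3} + v_{6} = v_{4}  →  sig = (2; 1)
  {4,5}:  v_{4} + v_{5} = v_{7}  →  sig = (2; 1)
  {5,8}:  v_{5} + v_{8} = v_{4}  →  sig = (2; 1)
  {2,7}:  v_{2} + v_{7} = 2·v_{5}  →  sig = (2; 2)
  {7,8}:  v_{7} + v_{8} = 2·v_{4}  →  sig = (2; 2)

so the primitive-relation signature multiset is
    (2; —)
    (2; —)
    (2; —)
    (2; 1)
    (2; 1)
    (2; 1)
    (2; 1)
    (2; 1)
    (2; 1)
    (2; 1)
    (2; 1)
    (2; 1)
    (2; 1)
    (2; 2)
    (2; 2)


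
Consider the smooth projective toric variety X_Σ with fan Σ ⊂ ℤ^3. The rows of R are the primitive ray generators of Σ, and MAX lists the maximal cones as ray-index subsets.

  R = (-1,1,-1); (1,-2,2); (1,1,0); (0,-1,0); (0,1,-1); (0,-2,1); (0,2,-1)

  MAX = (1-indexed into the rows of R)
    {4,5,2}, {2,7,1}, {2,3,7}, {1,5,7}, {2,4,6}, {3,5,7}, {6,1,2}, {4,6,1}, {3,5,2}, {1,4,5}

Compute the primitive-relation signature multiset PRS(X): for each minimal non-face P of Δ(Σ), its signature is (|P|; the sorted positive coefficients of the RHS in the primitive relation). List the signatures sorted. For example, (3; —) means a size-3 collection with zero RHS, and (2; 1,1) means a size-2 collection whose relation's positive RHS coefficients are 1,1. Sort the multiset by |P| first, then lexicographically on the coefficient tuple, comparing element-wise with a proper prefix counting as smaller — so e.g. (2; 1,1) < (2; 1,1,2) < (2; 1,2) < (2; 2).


Σ has 9 primitive collections:

  P = {6,7}:  v_{6} + v_{7} = 0 — sig = (2; —)
  P = {1,3}:  v_{1} + v_{3} = v_{7} — sig = (2; 1)
  P = {4,7}:  v_{4} + v_{7} = v_{5} — sig = (2; 1)
  P = {5,6}:  v_{5} + v_{6} = v_{4} — sig = (2; 1)
  P = {3,6}:  v_{3} + v_{6} = v_{2} + v_{5} — sig = (2; 1,1)
  P = {3,4}:  v_{3} + v_{4} = v_{2} + 2·v_{5} — sig = (2; 1,2)
  P = {1,2,5}:  v_{1} + v_{2} + v_{5} = 0 — sig = (3; —)
  P = {1,2,4}:  v_{1} + v_{2} + v_{4} = v_{6} — sig = (3; 1)
  P = {2,5,7}:  v_{2} + v_{5} + v_{7} = v_{3} — sig = (3; 1)

Signatures (|P|; sorted positive RHS coefficients), sorted:
{ (2; —),  (2; 1) ×3,  (2; 1,1),  (2; 1,2),  (3; —),  (3; 1) ×2 }


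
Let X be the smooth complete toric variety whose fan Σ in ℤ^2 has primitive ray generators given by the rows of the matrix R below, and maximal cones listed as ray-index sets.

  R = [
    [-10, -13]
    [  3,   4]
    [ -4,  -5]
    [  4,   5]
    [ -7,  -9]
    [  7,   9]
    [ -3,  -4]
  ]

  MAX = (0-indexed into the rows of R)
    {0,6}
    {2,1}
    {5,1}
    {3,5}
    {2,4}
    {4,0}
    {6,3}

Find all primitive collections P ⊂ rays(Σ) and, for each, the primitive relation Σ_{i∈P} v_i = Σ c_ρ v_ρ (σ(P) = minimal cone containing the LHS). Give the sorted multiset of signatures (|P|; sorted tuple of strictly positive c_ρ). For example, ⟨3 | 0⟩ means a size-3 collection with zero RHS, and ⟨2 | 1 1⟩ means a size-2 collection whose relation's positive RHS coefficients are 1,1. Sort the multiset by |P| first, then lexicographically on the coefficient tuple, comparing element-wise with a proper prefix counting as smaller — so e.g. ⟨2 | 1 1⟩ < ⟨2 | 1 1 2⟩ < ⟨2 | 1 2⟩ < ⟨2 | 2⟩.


The 14 primitive collections of Σ (r=7, n=2):

  P={1,6}:  v_{1} + v_{6} = 0 ; sig = ⟨2 | 0⟩
  P={2,3}:  v_{2} + v_{3} = 0 ; sig = ⟨2 | 0⟩
  P={4,5}:  v_{4} + v_{5} = 0 ; sig = ⟨2 | 0⟩
  P={0,1}:  v_{0} + v_{1} = v_{4} ; sig = ⟨2 | 1⟩
  P={0,5}:  v_{0} + v_{5} = v_{6} ; sig = ⟨2 | 1⟩
  P={1,3}:  v_{1} + v_{3} = v_{5} ; sig = ⟨2 | 1⟩
  P={1,4}:  v_{1} + v_{4} = v_{2} ; sig = ⟨2 | 1⟩
  P={2,5}:  v_{2} + v_{5} = v_{1} ; sig = ⟨2 | 1⟩
  P={2,6}:  v_{2} + v_{6} = v_{4} ; sig = ⟨2 | 1⟩
  P={3,4}:  v_{3} + v_{4} = v_{6} ; sig = ⟨2 | 1⟩
  P={4,6}:  v_{4} + v_{6} = v_{0} ; sig = ⟨2 | 1⟩
  P={5,6}:  v_{5} + v_{6} = v_{3} ; sig = ⟨2 | 1⟩
  P={0,2}:  v_{0} + v_{2} = 2·v_{4} ; sig = ⟨2 | 2⟩
  P={0,3}:  v_{0} + v_{3} = 2·v_{6} ; sig = ⟨2 | 2⟩

Sorted signature multiset PRS(X):
[⟨2 | 0⟩, ⟨2 | 0⟩, ⟨2 | 0⟩, ⟨2 | 1⟩, ⟨2 | 1⟩, ⟨2 | 1⟩, ⟨2 | 1⟩, ⟨2 | 1⟩, ⟨2 | 1⟩, ⟨2 | 1⟩, ⟨2 | 1⟩, ⟨2 | 1⟩, ⟨2 | 2⟩, ⟨2 | 2⟩]


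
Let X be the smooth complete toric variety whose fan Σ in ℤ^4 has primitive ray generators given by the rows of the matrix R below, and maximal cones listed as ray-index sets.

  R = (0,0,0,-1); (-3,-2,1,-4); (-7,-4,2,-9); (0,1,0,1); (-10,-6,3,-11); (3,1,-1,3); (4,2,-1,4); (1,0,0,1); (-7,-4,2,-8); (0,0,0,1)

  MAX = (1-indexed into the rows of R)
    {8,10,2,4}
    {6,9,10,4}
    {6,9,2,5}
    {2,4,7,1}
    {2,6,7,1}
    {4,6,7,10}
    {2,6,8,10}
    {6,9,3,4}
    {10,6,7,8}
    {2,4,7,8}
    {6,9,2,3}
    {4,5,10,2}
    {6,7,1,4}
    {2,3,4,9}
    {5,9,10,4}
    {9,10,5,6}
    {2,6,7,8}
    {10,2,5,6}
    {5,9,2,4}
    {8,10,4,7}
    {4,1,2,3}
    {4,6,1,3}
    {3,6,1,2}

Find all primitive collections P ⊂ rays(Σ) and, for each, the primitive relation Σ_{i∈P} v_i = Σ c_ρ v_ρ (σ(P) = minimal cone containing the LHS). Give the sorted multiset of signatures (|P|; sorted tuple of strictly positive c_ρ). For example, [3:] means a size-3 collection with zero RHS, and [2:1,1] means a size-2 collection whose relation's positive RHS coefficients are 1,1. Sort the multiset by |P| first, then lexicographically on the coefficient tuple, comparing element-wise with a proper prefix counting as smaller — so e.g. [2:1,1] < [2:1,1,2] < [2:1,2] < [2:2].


The 17 primitive collections of Σ (r=10, n=4):

  P={1,10}:  v_{1} + v_{10} = 0  ⇒ sig = [2:]
  P={1,9}:  v_{1} + v_{9} = v_{3}  ⇒ sig = [2:1]
  P={3,10}:  v_{3} + v_{10} = v_{9}  ⇒ sig = [2:1]
  P={7,9}:  v_{7} + v_{9} = v_{2}  ⇒ sig = [2:1]
  P={1,5}:  v_{1} + v_{5} = v_{2} + v_{9}  ⇒ sig = [2:1,1]
  P={1,8}:  v_{1} + v_{8} = v_{2} + v_{7}  ⇒ sig = [2:1,1]
  P={3,7}:  v_{3} + v_{7} = v_{1} + v_{2}  ⇒ sig = [2:1,1]
  P={3,5}:  v_{3} + v_{5} = v_{2} + 2·v_{9}  ⇒ sig = [2:1,2]
  P={5,7}:  v_{5} + v_{7} = 2·v_{2} + v_{10}  ⇒ sig = [2:1,2]
  P={8,9}:  v_{8} + v_{9} = 2·v_{2} + v_{10}  ⇒ sig = [2:1,2]
  P={3,8}:  v_{3} + v_{8} = 2·v_{2}  ⇒ sig = [2:2]
  P={5,8}:  v_{5} + v_{8} = 3·v_{2} + 2·v_{10}  ⇒ sig = [2:2,3]
  P={2,4,6}:  v_{2} + v_{4} + v_{6} = 0  ⇒ sig = [3:]
  P={2,7,10}:  v_{2} + v_{7} + v_{10} = v_{8}  ⇒ sig = [3:1]
  P={2,9,10}:  v_{2} + v_{9} + v_{10} = v_{5}  ⇒ sig = [3:1]
  P={4,5,6}:  v_{4} + v_{5} + v_{6} = v_{9} + v_{10}  ⇒ sig = [3:1,1]
  P={4,6,8}:  v_{4} + v_{6} + v_{8} = v_{7} + v_{10}  ⇒ sig = [3:1,1]

so the primitive-relation signature multiset is
[[2:], [2:1], [2:1], [2:1], [2:1,1], [2:1,1], [2:1,1], [2:1,2], [2:1,2], [2:1,2], [2:2], [2:2,3], [3:], [3:1], [3:1], [3:1,1], [3:1,1]]


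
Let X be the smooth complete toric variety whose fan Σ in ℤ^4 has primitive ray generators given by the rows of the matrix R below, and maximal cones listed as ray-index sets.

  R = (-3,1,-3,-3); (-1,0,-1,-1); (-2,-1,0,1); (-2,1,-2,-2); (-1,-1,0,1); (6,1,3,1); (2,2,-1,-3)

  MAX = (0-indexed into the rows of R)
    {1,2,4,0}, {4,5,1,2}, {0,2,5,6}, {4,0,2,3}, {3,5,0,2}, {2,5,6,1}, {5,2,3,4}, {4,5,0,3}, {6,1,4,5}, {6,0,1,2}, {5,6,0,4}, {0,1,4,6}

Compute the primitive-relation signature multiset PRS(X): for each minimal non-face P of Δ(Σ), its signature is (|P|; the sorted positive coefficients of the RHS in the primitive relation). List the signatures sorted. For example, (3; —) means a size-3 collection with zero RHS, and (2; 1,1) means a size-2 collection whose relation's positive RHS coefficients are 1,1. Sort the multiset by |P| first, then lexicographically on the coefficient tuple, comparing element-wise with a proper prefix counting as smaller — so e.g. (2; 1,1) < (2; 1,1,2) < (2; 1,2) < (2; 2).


5 minimal non-faces of Δ(Σ) (on 7 rays):

  • {1,3}:  v_{1} + v_{3} = v_{0}  ⟹  sig = (2; 1)
  • {3,6}:  v_{3} + v_{6} = 2·v_{0} + v_{5}  ⟹  sig = (2; 1,2)
  • {0,1,5}:  v_{0} + v_{1} + v_{5} = v_{6}  ⟹  sig = (3; 1)
  • {2,4,6}:  v_{2} + v_{4} + v_{6} = v_{1}  ⟹  sig = (3; 1)
  • {0,2,4,5}:  v_{0} + v_{2} + v_{4} + v_{5} = 0  ⟹  sig = (4; —)

Signatures (|P|; sorted positive RHS coefficients), sorted:
    (2; 1)
    (2; 1,2)
    (3; 1)
    (3; 1)
    (4; —)


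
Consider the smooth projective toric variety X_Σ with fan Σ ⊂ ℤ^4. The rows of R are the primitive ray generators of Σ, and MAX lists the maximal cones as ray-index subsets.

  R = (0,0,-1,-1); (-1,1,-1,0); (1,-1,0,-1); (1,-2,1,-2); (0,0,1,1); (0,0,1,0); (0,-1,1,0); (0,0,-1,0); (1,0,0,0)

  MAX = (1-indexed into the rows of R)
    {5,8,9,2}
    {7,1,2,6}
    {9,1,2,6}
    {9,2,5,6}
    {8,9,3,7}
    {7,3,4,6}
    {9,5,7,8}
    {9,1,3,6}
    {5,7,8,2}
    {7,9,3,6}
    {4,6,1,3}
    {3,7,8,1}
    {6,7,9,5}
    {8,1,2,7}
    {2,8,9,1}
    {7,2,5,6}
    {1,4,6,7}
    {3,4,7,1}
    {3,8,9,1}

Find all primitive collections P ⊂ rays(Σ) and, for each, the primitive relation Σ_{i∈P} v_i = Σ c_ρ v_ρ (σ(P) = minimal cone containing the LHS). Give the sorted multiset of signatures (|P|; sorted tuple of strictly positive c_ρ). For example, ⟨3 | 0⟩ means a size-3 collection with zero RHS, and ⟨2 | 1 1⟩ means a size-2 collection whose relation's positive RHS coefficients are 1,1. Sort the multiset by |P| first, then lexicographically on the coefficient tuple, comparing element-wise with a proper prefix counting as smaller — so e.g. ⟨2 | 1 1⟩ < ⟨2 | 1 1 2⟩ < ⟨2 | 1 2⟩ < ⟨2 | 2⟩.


Primitive collections (11):

  P = {1,5}:  v_{1} + v_{5} = 0  →  sig = ⟨2 | 0⟩
  P = {6,8}:  v_{6} + v_{8} = 0  →  sig = ⟨2 | 0⟩
  P = {2,3}:  v_{2} + v_{3} = v_{1}  →  sig = ⟨2 | 1⟩
  P = {3,5}:  v_{3} + v_{5} = v_{7} + v_{9}  →  sig = ⟨2 | 1 1⟩
  P = {4,5}:  v_{4} + v_{5} = v_{3} + v_{6} + v_{7}  →  sig = ⟨2 | 1 1 1⟩
  P = {4,8}:  v_{4} + v_{8} = v_{1} + v_{3} + v_{7}  →  sig = ⟨2 | 1 1 1⟩
  P = {2,4}:  v_{2} + v_{4} = 2·v_{1} + v_{6} + v_{7}  →  sig = ⟨2 | 1 1 2⟩
  P = {4,9}:  v_{4} + v_{9} = 2·v_{3} + v_{6}  →  sig = ⟨2 | 1 2⟩
  P = {2,7,9}:  v_{2} + v_{7} + v_{9} = 0  →  sig = ⟨3 | 0⟩
  P = {1,7,9}:  v_{1} + v_{7} + v_{9} = v_{3}  →  sig = ⟨3 | 1⟩
  P = {1,3,6,7}:  v_{1} + v_{3} + v_{6} + v_{7} = v_{4}  →  sig = ⟨4 | 1⟩

so the primitive-relation signature multiset is
{ ⟨2 | 0⟩ ×2,  ⟨2 | 1⟩,  ⟨2 | 1 1⟩,  ⟨2 | 1 1 1⟩ ×2,  ⟨2 | 1 1 2⟩,  ⟨2 | 1 2⟩,  ⟨3 | 0⟩,  ⟨3 | 1⟩,  ⟨4 | 1⟩ }


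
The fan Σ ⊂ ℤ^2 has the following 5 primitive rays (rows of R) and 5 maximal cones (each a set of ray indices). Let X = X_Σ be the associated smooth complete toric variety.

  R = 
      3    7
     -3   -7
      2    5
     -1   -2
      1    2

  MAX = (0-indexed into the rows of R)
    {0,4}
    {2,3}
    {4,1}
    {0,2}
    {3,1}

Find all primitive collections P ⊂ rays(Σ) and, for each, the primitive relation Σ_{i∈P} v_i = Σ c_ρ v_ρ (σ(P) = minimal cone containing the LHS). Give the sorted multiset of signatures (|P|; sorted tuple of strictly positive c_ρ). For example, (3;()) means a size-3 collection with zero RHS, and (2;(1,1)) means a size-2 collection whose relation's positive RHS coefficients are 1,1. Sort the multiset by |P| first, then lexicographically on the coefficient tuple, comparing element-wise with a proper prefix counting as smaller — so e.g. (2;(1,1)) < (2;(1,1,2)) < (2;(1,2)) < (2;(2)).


5 collections generate NE(X_Σ); each relation:

  P = {0,1}:  v_{0} + v_{1} = 0  so sig = (2;())
  P = {3,4}:  v_{3} + v_{4} = 0  so sig = (2;())
  P = {0,3}:  v_{0} + v_{3} = v_{2}  so sig = (2;(1))
  P = {1,2}:  v_{1} + v_{2} = v_{3}  so sig = (2;(1))
  P = {2,4}:  v_{2} + v_{4} = v_{0}  so sig = (2;(1))

Signatures (|P|; sorted positive RHS coefficients), sorted:
[(2;()), (2;()), (2;(1)), (2;(1)), (2;(1))]


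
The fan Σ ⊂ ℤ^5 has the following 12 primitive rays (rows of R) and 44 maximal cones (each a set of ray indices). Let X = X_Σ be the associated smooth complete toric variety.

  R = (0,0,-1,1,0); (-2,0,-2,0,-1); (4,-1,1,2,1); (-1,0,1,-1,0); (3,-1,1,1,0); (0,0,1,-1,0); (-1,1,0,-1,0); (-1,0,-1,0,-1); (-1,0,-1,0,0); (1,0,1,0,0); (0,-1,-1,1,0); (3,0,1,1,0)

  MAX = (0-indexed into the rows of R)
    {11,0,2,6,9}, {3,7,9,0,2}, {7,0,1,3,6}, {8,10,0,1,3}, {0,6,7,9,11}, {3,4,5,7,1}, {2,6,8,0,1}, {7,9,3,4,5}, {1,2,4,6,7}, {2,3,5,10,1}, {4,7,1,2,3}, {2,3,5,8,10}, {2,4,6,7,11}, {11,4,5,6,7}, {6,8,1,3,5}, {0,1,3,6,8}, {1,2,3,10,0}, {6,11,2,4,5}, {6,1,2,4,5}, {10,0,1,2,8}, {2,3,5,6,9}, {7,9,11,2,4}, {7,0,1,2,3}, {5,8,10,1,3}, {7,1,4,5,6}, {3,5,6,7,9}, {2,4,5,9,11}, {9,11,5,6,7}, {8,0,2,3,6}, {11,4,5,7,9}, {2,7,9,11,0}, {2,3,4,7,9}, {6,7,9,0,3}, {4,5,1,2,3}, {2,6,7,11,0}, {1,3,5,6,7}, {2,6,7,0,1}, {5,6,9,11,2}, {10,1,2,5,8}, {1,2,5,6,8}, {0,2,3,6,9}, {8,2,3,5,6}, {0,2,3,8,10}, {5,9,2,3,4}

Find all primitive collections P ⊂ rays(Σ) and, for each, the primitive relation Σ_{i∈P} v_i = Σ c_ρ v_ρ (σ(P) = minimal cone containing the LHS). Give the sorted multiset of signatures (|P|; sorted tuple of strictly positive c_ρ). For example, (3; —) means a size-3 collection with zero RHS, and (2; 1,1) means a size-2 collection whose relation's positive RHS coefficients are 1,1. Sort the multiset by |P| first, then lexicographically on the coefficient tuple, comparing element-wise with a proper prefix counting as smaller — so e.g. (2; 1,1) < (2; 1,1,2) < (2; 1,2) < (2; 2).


Minimal non-faces — 21 found among 12 rays, 44 max cones:

  P={0,5}:  v_{0} + v_{5} = 0  ⟹  sig = (2; —)
  P={8,9}:  v_{8} + v_{9} = 0  ⟹  sig = (2; —)
  P={1,9}:  v_{1} + v_{9} = v_{7}  ⟹  sig = (2; 1)
  P={6,10}:  v_{6} + v_{10} = v_{8}  ⟹  sig = (2; 1)
  P={7,8}:  v_{7} + v_{8} = v_{1}  ⟹  sig = (2; 1)
  P={0,4}:  v_{0} + v_{4} = v_{2} + v_{7}  ⟹  sig = (2; 1,1)
  P={10,11}:  v_{10} + v_{11} = v_{2} + v_{7}  ⟹  sig = (2; 1,1)
  P={4,8}:  v_{4} + v_{8} = v_{1} + v_{2} + v_{5}  ⟹  sig = (2; 1,1,1)
  P={8,11}:  v_{8} + v_{11} = v_{2} + v_{6} + v_{7}  ⟹  sig = (2; 1,1,1)
  P={9,10}:  v_{9} + v_{10} = v_{1} + v_{2} + v_{3}  ⟹  sig = (2; 1,1,1)
  P={1,11}:  v_{1} + v_{11} = v_{2} + v_{6} + 2·v_{7}  ⟹  sig = (2; 1,1,2)
  P={7,10}:  v_{7} + v_{10} = 2·v_{1} + v_{2} + v_{3}  ⟹  sig = (2; 1,1,2)
  P={4,10}:  v_{4} + v_{10} = 2·v_{1} + 2·v_{2} + v_{3} + v_{5}  ⟹  sig = (2; 1,1,2,2)
  P={3,11}:  v_{3} + v_{11} = 2·v_{9}  ⟹  sig = (2; 2)
  P={2,5,7}:  v_{2} + v_{5} + v_{7} = v_{4}  ⟹  sig = (3; 1)
  P={3,4,6}:  v_{3} + v_{4} + v_{6} = v_{5} + v_{9}  ⟹  sig = (3; 1,1)
  P={4,6,9}:  v_{4} + v_{6} + v_{9} = v_{5} + v_{11}  ⟹  sig = (3; 1,1)
  P={1,2,3,6}:  v_{1} + v_{2} + v_{3} + v_{6} = 0  ⟹  sig = (4; —)
  P={1,2,3,8}:  v_{1} + v_{2} + v_{3} + v_{8} = v_{10}  ⟹  sig = (4; 1)
  P={2,3,6,7}:  v_{2} + v_{3} + v_{6} + v_{7} = v_{9}  ⟹  sig = (4; 1)
  P={2,6,7,9}:  v_{2} + v_{6} + v_{7} + v_{9} = v_{11}  ⟹  sig = (4; 1)

Sorted signature multiset PRS(X):
{ (2; —) ×2,  (2; 1) ×3,  (2; 1,1) ×2,  (2; 1,1,1) ×3,  (2; 1,1,2) ×2,  (2; 1,1,2,2),  (2; 2),  (3; 1),  (3; 1,1) ×2,  (4; —),  (4; 1) ×3 }


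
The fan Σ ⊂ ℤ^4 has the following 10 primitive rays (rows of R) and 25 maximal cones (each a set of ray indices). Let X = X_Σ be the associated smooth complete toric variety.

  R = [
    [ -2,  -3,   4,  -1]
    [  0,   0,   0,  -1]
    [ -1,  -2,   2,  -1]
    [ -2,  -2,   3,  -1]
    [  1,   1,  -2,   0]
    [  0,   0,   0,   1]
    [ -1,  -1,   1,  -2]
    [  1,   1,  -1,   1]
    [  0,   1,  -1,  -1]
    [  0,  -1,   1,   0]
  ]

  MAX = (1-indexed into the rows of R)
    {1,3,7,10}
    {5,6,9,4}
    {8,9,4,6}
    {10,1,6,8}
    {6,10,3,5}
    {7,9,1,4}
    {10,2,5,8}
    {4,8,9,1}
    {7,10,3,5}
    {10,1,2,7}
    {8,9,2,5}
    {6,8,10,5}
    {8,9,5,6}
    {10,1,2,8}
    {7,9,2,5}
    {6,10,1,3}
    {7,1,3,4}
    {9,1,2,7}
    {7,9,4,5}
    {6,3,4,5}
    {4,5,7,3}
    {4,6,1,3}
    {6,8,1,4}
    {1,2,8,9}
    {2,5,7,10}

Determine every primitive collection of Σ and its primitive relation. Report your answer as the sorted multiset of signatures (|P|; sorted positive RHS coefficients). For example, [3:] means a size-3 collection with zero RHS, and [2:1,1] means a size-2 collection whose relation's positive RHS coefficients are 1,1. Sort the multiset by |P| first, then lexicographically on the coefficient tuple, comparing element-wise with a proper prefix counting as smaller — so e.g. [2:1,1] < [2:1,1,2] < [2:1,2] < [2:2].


12 minimal non-faces of Δ(Σ) (on 10 rays):

  P={2,6}:  v_{2} + v_{6} = 0 — sig = [2:]
  P={1,5}:  v_{1} + v_{5} = v_{3} — sig = [2:1]
  P={3,8}:  v_{3} + v_{8} = v_{10} — sig = [2:1]
  P={3,9}:  v_{3} + v_{9} = v_{7} — sig = [2:1]
  P={4,10}:  v_{4} + v_{10} = v_{1} — sig = [2:1]
  P={7,8}:  v_{7} + v_{8} = v_{2} — sig = [2:1]
  P={9,10}:  v_{9} + v_{10} = v_{2} — sig = [2:1]
  P={2,3}:  v_{2} + v_{3} = v_{7} + v_{10} — sig = [2:1,1]
  P={2,4}:  v_{2} + v_{4} = v_{1} + v_{9} — sig = [2:1,1]
  P={6,7}:  v_{6} + v_{7} = v_{4} + v_{5} — sig = [2:1,1]
  P={4,5,8}:  v_{4} + v_{5} + v_{8} = 0 — sig = [3:]
  P={1,6,9}:  v_{1} + v_{6} + v_{9} = v_{4} — sig = [3:1]

Signatures (|P|; sorted positive RHS coefficients), sorted:
    [2:]
    [2:1]
    [2:1]
    [2:1]
    [2:1]
    [2:1]
    [2:1]
    [2:1,1]
    [2:1,1]
    [2:1,1]
    [3:]
    [3:1]


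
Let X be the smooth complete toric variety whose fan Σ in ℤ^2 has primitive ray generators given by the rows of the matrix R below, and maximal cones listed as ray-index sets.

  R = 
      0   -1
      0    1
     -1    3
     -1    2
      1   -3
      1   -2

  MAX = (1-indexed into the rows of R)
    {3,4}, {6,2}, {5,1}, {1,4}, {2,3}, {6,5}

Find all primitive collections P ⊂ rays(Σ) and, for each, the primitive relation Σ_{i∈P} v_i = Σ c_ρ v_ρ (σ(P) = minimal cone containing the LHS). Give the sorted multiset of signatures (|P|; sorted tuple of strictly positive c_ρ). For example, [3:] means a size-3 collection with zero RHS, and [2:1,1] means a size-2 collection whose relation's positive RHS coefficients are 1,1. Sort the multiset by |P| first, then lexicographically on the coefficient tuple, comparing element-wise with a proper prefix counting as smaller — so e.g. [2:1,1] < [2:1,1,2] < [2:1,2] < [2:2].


The 9 primitive collections of Σ (r=6, n=2):

  P={1,2}:  v_{1} + v_{2} = 0  →  sig = [2:]
  P={3,5}:  v_{3} + v_{5} = 0  →  sig = [2:]
  P={4,6}:  v_{4} + v_{6} = 0  →  sig = [2:]
  P={1,3}:  v_{1} + v_{3} = v_{4}  →  sig = [2:1]
  P={1,6}:  v_{1} + v_{6} = v_{5}  →  sig = [2:1]
  P={2,4}:  v_{2} + v_{4} = v_{3}  →  sig = [2:1]
  P={2,5}:  v_{2} + v_{5} = v_{6}  →  sig = [2:1]
  P={3,6}:  v_{3} + v_{6} = v_{2}  →  sig = [2:1]
  P={4,5}:  v_{4} + v_{5} = v_{1}  →  sig = [2:1]

Signatures (|P|; sorted positive RHS coefficients), sorted:
    [2:]
    [2:]
    [2:]
    [2:1]
    [2:1]
    [2:1]
    [2:1]
    [2:1]
    [2:1]


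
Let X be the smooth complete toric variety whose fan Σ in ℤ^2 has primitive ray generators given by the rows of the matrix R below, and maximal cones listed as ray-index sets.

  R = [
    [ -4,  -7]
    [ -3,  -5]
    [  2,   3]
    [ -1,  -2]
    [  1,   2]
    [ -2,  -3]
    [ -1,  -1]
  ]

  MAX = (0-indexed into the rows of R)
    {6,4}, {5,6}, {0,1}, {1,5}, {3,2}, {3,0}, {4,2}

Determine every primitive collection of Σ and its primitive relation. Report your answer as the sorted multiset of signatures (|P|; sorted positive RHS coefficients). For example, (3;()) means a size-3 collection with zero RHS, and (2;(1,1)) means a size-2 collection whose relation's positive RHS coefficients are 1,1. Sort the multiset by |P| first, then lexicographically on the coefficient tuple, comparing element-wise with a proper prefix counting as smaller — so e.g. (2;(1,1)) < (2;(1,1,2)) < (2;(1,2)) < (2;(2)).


Primitive collections (14):

  {2,5}:  v_{2} + v_{5} = 0  so sig = (2;())
  {3,4}:  v_{3} + v_{4} = 0  so sig = (2;())
  {0,4}:  v_{0} + v_{4} = v_{1}  so sig = (2;(1))
  {1,2}:  v_{1} + v_{2} = v_{3}  so sig = (2;(1))
  {1,3}:  v_{1} + v_{3} = v_{0}  so sig = (2;(1))
  {1,4}:  v_{1} + v_{4} = v_{5}  so sig = (2;(1))
  {2,6}:  v_{2} + v_{6} = v_{4}  so sig = (2;(1))
  {3,5}:  v_{3} + v_{5} = v_{1}  so sig = (2;(1))
  {3,6}:  v_{3} + v_{6} = v_{5}  so sig = (2;(1))
  {4,5}:  v_{4} + v_{5} = v_{6}  so sig = (2;(1))
  {0,6}:  v_{0} + v_{6} = v_{1} + v_{5}  so sig = (2;(1,1))
  {0,2}:  v_{0} + v_{2} = 2·v_{3}  so sig = (2;(2))
  {0,5}:  v_{0} + v_{5} = 2·v_{1}  so sig = (2;(2))
  {1,6}:  v_{1} + v_{6} = 2·v_{5}  so sig = (2;(2))

Signatures (|P|; sorted positive RHS coefficients), sorted:
    |P|=2: 14 collections, coeffs (), (), (1), (1), (1), (1), (1), (1), (1), (1), (1,1), (2), (2), (2)
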